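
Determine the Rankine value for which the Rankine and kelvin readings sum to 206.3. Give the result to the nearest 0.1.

132.6°R

Let R be the Rankine reading. The kelvin reading is K = 5/9·R.
Require R + K = 206.3: (14/9)·R = 206.3.
R = (206.3) / (14/9) = 132.6.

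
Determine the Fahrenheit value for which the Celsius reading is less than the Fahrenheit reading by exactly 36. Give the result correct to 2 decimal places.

Let F be the Fahrenheit reading. The Celsius reading is C = 5/9·F - 17.7778.
Require C - F = -36: (-4/9)·F - 17.7778 = -36.
F = (-36 + 17.7778) / (-4/9) = 41.00.

41.00°F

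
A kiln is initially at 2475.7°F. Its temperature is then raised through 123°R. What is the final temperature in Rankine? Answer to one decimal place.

3058.4°R

Initial temperature in Celsius: (2475.7 - 32) × 5/9 = 1357.6111°C.
The 123°R change is an interval, so only the factor 5/9 applies: +123 × 5/9 = +68.3333°C.
Final Celsius temperature: 1357.6111 + 68.3333 = 1425.9444°C.
In Rankine: 1425.9444 × 1.8 + 491.67 = 3058.4°R.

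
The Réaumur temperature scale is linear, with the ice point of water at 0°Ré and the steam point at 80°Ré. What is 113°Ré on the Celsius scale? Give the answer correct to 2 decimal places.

Linear interpolation between the fixed points: C = (113 - 0) × 100 / (80 - 0) = 141.2500°C.

141.25°C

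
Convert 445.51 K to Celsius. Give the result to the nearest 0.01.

172.36°C

In Celsius: 445.51 - 273.15 = 172.3600°C.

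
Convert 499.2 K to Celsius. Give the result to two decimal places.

226.05°C

In Celsius: 499.2 - 273.15 = 226.0500°C.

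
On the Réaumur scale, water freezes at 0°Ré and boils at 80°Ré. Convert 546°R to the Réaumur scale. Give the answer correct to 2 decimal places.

24.15°Ré

First in Celsius: (546 - 491.67) × 5/9 = 30.1833°C.
Linearly onto the Réaumur scale: 0 + (30.1833 / 100) × (80 - 0) = 24.15°Ré.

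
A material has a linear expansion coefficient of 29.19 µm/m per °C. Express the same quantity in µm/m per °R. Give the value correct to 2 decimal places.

The quantity depends on a temperature interval, so only the ratio of degree sizes applies; the offset between the scales is irrelevant.
A change of 1°R is a change of 5/9°C, so per °R the value is 29.19 × 5/9 = 16.22.

16.22 µm/m per °R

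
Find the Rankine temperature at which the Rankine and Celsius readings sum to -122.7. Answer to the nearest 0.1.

Let R be the Rankine reading. The Celsius reading is C = 5/9·R - 273.15.
Require R + C = -122.7: (14/9)·R - 273.15 = -122.7.
R = (-122.7 + 273.15) / (14/9) = 96.7.

96.7°R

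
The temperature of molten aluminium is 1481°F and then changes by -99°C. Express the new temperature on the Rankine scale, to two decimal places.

Initial temperature in Celsius: (1481 - 32) × 5/9 = 805.0000°C.
Final Celsius temperature: 805.0000 - 99.0000 = 706.0000°C.
In Rankine: 706.0000 × 1.8 + 491.67 = 1762.47°R.

1762.47°R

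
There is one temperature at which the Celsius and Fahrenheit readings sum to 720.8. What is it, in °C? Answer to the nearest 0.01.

246.00°C

Let C be the Celsius reading. The Fahrenheit reading is F = 1.8·C + 32.
Require C + F = 720.8: (2.8)·C + 32 = 720.8.
C = (720.8 - 32) / (2.8) = 246.00.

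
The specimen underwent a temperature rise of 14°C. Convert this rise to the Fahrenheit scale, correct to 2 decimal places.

Only the scale ratio 1.8 matters for a change in temperature.
14 × 1.8 = 25.20.

25.20°F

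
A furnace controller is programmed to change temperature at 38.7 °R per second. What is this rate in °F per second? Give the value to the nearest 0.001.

38.700 °F/second

The quantity depends on a temperature interval, so only the ratio of degree sizes applies; the offset between the scales is irrelevant.
A change of 1°R is a change of 1°F, so 38.7 × 1 = 38.700.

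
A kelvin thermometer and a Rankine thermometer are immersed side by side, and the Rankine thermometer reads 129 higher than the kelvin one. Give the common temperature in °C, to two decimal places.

-111.90°C

Let x be the kelvin reading; then the Rankine reading is 1.8·x.
(1.8·x) - x = 129  ⇒  (0.8)·x = 129  ⇒  x = 161.2500 K.
In Celsius: 161.25 - 273.15 = -111.90°C.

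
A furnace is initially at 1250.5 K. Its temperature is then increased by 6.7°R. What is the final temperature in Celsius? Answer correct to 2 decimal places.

Initial temperature in Celsius: 1250.5 - 273.15 = 977.3500°C.
The 6.7°R change is an interval, so only the factor 5/9 applies: +6.7 × 5/9 = +3.7222°C.
Final Celsius temperature: 977.3500 + 3.7222 = 981.0722°C.

981.07°C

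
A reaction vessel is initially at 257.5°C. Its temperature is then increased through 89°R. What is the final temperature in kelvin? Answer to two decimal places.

580.09 K

The 89°R change is an interval, so only the factor 5/9 applies: +89 × 5/9 = +49.4444°C.
Final Celsius temperature: 257.5000 + 49.4444 = 306.9444°C.
In kelvin: 306.9444 + 273.15 = 580.09 K.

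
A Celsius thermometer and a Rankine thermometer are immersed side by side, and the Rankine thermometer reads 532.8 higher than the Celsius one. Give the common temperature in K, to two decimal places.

324.56 K

Let x be the Celsius reading; then the Rankine reading is 1.8·x + 491.67.
(1.8·x + 491.67) - x = 532.8  ⇒  (0.8)·x = 41.13  ⇒  x = 51.4125°C.
In kelvin: 51.4125 + 273.15 = 324.56 K.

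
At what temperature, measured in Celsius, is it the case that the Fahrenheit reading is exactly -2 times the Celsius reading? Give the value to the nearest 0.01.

-8.42°C

Let C be the Celsius reading. The Fahrenheit reading is F = 1.8·C + 32.
Require F = -2·C: 1.8·C + 32 = -2·C.
(3.8)·C = -32  ⇒  C = -8.42.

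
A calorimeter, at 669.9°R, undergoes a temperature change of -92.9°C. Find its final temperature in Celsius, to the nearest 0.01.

Initial temperature in Celsius: (669.9 - 491.67) × 5/9 = 99.0167°C.
Final Celsius temperature: 99.0167 - 92.9000 = 6.1167°C.

6.12°C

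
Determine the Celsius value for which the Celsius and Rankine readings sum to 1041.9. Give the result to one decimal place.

196.5°C

Let C be the Celsius reading. The Rankine reading is R = 1.8·C + 491.67.
Require C + R = 1041.9: (2.8)·C + 491.67 = 1041.9.
C = (1041.9 - 491.67) / (2.8) = 196.5.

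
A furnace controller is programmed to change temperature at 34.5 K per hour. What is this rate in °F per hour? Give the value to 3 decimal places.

The quantity depends on a temperature interval, so only the ratio of degree sizes applies; the offset between the scales is irrelevant.
A change of 1 K is a change of 1.8°F, so 34.5 × 1.8 = 62.100.

62.100 °F/hour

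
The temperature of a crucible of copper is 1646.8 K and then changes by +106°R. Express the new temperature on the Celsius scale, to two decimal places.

Initial temperature in Celsius: 1646.8 - 273.15 = 1373.6500°C.
The 106°R change is an interval, so only the factor 5/9 applies: +106 × 5/9 = +58.8889°C.
Final Celsius temperature: 1373.6500 + 58.8889 = 1432.5389°C.

1432.54°C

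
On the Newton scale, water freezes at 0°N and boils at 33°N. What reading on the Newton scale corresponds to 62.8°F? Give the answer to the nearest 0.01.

First in Celsius: (62.8 - 32) × 5/9 = 17.1111°C.
Linearly onto the Newton scale: 0 + (17.1111 / 100) × (33 - 0) = 5.65°N.

5.65°N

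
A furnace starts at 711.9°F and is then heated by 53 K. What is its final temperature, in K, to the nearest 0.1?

Initial temperature in Celsius: (711.9 - 32) × 5/9 = 377.7222°C.
The 53 K change is an interval; Kelvin and Celsius degrees are the same size, so ΔC = +53°C.
Final Celsius temperature: 377.7222 + 53.0000 = 430.7222°C.
In kelvin: 430.7222 + 273.15 = 703.9 K.

703.9 K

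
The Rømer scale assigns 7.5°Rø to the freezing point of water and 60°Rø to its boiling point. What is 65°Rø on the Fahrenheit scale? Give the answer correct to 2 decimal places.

229.14°F

Linear interpolation between the fixed points: C = (65 - 7.5) × 100 / (60 - 7.5) = 109.5238°C.
Then 109.5238 × 1.8 + 32 = 229.14°F.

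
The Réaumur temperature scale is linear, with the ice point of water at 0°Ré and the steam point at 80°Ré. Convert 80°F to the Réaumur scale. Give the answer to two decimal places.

First in Celsius: (80 - 32) × 5/9 = 26.6667°C.
Linearly onto the Réaumur scale: 0 + (26.6667 / 100) × (80 - 0) = 21.33°Ré.

21.33°Ré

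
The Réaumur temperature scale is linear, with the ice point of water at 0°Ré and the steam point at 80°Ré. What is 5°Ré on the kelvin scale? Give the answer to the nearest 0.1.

279.4 K

Linear interpolation between the fixed points: C = (5 - 0) × 100 / (80 - 0) = 6.2500°C.
Then 6.2500 + 273.15 = 279.4 K.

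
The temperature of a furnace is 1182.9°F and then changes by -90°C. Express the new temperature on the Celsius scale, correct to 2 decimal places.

Initial temperature in Celsius: (1182.9 - 32) × 5/9 = 639.3889°C.
Final Celsius temperature: 639.3889 - 90.0000 = 549.3889°C.

549.39°C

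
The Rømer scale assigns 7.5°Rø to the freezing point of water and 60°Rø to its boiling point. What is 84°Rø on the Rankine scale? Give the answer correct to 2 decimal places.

Linear interpolation between the fixed points: C = (84 - 7.5) × 100 / (60 - 7.5) = 145.7143°C.
Then 145.7143 × 1.8 + 491.67 = 753.96°R.

753.96°R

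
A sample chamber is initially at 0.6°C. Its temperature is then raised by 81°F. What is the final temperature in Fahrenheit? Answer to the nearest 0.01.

The 81°F change is an interval, so only the factor 5/9 applies: +81 × 5/9 = +45.0000°C.
Final Celsius temperature: 0.6000 + 45.0000 = 45.6000°C.
In Fahrenheit: 45.6000 × 1.8 + 32 = 114.08°F.

114.08°F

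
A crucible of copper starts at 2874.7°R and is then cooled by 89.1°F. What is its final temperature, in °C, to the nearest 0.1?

Initial temperature in Celsius: (2874.7 - 491.67) × 5/9 = 1323.9056°C.
The 89.1°F change is an interval, so only the factor 5/9 applies: -89.1 × 5/9 = -49.5000°C.
Final Celsius temperature: 1323.9056 - 49.5000 = 1274.4056°C.

1274.4°C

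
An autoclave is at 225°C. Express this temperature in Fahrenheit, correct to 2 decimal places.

In Fahrenheit: 225.0000 × 1.8 + 32 = 437.00°F.

437.00°F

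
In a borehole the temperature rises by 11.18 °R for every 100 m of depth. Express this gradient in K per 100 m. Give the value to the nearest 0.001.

6.211 K/100 m

Since only a temperature interval is involved, the additive offset between the scales drops out.
A change of 1°R is a change of 5/9 K, so 11.18 × 5/9 = 6.211.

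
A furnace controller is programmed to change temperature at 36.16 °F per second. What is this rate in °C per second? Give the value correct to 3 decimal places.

Since only a temperature interval is involved, the additive offset between the scales drops out.
A change of 1°F is a change of 5/9°C, so 36.16 × 5/9 = 20.089.

20.089 °C/second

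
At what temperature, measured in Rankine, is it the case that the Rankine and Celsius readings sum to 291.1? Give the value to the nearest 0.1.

Let R be the Rankine reading. The Celsius reading is C = 5/9·R - 273.15.
Require R + C = 291.1: (14/9)·R - 273.15 = 291.1.
R = (291.1 + 273.15) / (14/9) = 362.7.

362.7°R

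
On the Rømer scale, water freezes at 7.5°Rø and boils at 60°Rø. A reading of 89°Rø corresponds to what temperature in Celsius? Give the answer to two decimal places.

Linear interpolation between the fixed points: C = (89 - 7.5) × 100 / (60 - 7.5) = 155.2381°C.

155.24°C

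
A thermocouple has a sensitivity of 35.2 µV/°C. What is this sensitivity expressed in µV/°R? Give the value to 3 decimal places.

The quantity depends on a temperature interval, so only the ratio of degree sizes applies; the offset between the scales is irrelevant.
A change of 1°R is a change of 5/9°C, so per °R the value is 35.2 × 5/9 = 19.556.

19.556 µV/°R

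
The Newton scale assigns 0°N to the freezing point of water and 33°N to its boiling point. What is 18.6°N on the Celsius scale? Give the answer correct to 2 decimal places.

56.36°C

Linear interpolation between the fixed points: C = (18.6 - 0) × 100 / (33 - 0) = 56.3636°C.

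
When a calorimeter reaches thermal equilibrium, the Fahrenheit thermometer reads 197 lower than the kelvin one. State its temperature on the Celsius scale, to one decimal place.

Let x be the kelvin reading; then the Fahrenheit reading is 1.8·x - 459.67.
(1.8·x - 459.67) - x = -197  ⇒  (0.8)·x = 262.67  ⇒  x = 328.3375 K.
In Celsius: 328.3375 - 273.15 = 55.2°C.

55.2°C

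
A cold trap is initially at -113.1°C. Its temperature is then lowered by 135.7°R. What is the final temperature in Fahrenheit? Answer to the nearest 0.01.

-307.28°F

The 135.7°R change is an interval, so only the factor 5/9 applies: -135.7 × 5/9 = -75.3889°C.
Final Celsius temperature: -113.1000 - 75.3889 = -188.4889°C.
In Fahrenheit: -188.4889 × 1.8 + 32 = -307.28°F.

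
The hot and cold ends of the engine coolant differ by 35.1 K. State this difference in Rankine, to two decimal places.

For a temperature interval the offset drops out; only the factor 1.8 applies.
35.1 × 1.8 = 63.18.

63.18°R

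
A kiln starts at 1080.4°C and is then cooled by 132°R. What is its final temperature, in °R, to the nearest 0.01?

The 132°R change is an interval, so only the factor 5/9 applies: -132 × 5/9 = -73.3333°C.
Final Celsius temperature: 1080.4000 - 73.3333 = 1007.0667°C.
In Rankine: 1007.0667 × 1.8 + 491.67 = 2304.39°R.

2304.39°R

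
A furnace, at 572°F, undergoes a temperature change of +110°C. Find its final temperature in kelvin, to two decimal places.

Initial temperature in Celsius: (572 - 32) × 5/9 = 300.0000°C.
Final Celsius temperature: 300.0000 + 110.0000 = 410.0000°C.
In kelvin: 410.0000 + 273.15 = 683.15 K.

683.15 K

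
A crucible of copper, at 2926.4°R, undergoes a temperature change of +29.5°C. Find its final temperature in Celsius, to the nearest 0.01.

Initial temperature in Celsius: (2926.4 - 491.67) × 5/9 = 1352.6278°C.
Final Celsius temperature: 1352.6278 + 29.5000 = 1382.1278°C.

1382.13°C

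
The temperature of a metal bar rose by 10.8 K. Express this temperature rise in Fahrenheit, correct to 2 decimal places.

Only the scale ratio 1.8 matters for a change in temperature.
10.8 × 1.8 = 19.44.

19.44°F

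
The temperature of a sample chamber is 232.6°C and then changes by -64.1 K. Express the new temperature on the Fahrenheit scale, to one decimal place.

335.3°F

The 64.1 K change is an interval; Kelvin and Celsius degrees are the same size, so ΔC = -64.1°C.
Final Celsius temperature: 232.6000 - 64.1000 = 168.5000°C.
In Fahrenheit: 168.5000 × 1.8 + 32 = 335.3°F.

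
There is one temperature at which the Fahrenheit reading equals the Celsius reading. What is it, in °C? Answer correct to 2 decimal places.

Let C be the Celsius reading. The Fahrenheit reading is F = 1.8·C + 32.
Set F = C: 1.8·C + 32 = C.
(0.8)·C = -32  ⇒  C = -40.00.

-40.00°C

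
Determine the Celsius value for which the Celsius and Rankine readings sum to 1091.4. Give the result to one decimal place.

214.2°C

Let C be the Celsius reading. The Rankine reading is R = 1.8·C + 491.67.
Require C + R = 1091.4: (2.8)·C + 491.67 = 1091.4.
C = (1091.4 - 491.67) / (2.8) = 214.2.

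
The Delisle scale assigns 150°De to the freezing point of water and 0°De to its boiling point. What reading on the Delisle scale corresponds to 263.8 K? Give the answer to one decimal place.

First in Celsius: 263.8 - 273.15 = -9.3500°C.
Linearly onto the Delisle scale: 150 + (-9.3500 / 100) × (0 - 150) = 164.0°De.

164.0°De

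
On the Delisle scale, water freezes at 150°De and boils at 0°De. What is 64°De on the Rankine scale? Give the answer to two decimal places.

594.87°R

Linear interpolation between the fixed points: C = (64 - 150) × 100 / (0 - 150) = 57.3333°C.
Then 57.3333 × 1.8 + 491.67 = 594.87°R.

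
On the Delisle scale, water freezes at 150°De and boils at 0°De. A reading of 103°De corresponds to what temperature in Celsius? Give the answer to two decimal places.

31.33°C

Linear interpolation between the fixed points: C = (103 - 150) × 100 / (0 - 150) = 31.3333°C.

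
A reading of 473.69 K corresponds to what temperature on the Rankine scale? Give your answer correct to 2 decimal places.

In Celsius: 473.69 - 273.15 = 200.5400°C.
In Rankine: 200.5400 × 1.8 + 491.67 = 852.64°R.

852.64°R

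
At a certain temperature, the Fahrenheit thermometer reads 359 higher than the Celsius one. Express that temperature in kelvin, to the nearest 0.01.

Let x be the Celsius reading; then the Fahrenheit reading is 1.8·x + 32.
(1.8·x + 32) - x = 359  ⇒  (0.8)·x = 327  ⇒  x = 408.7500°C.
In kelvin: 408.7500 + 273.15 = 681.90 K.

681.90 K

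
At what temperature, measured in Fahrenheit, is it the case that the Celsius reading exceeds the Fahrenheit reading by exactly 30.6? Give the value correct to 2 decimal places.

Let F be the Fahrenheit reading. The Celsius reading is C = 5/9·F - 17.7778.
Require C - F = 30.6: (-4/9)·F - 17.7778 = 30.6.
F = (30.6 + 17.7778) / (-4/9) = -108.85.

-108.85°F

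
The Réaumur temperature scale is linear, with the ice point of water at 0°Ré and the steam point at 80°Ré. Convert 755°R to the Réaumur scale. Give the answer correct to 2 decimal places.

117.04°Ré

First in Celsius: (755 - 491.67) × 5/9 = 146.2944°C.
Linearly onto the Réaumur scale: 0 + (146.2944 / 100) × (80 - 0) = 117.04°Ré.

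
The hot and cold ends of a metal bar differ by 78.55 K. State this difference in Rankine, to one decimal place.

141.4°R

An interval of 1 K corresponds to 1.8°R.
78.55 × 1.8 = 141.4.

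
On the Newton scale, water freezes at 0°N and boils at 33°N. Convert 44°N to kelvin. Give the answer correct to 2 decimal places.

Linear interpolation between the fixed points: C = (44 - 0) × 100 / (33 - 0) = 133.3333°C.
Then 133.3333 + 273.15 = 406.48 K.

406.48 K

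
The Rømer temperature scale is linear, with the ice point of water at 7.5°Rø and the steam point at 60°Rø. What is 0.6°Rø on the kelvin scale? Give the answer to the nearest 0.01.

260.01 K

Linear interpolation between the fixed points: C = (0.6 - 7.5) × 100 / (60 - 7.5) = -13.1429°C.
Then -13.1429 + 273.15 = 260.01 K.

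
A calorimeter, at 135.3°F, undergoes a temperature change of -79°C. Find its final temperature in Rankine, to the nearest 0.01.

452.77°R

Initial temperature in Celsius: (135.3 - 32) × 5/9 = 57.3889°C.
Final Celsius temperature: 57.3889 - 79.0000 = -21.6111°C.
In Rankine: -21.6111 × 1.8 + 491.67 = 452.77°R.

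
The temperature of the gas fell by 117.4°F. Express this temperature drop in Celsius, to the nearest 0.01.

Only the scale ratio 5/9 matters for a change in temperature.
117.4 × 5/9 = 65.22.

65.22°C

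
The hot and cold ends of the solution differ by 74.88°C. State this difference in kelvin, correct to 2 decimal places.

74.88 K

Celsius and kelvin degrees are the same size, so the interval is unchanged: 74.88.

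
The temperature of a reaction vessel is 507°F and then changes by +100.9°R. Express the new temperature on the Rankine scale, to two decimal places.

1067.57°R

Initial temperature in Celsius: (507 - 32) × 5/9 = 263.8889°C.
The 100.9°R change is an interval, so only the factor 5/9 applies: +100.9 × 5/9 = +56.0556°C.
Final Celsius temperature: 263.8889 + 56.0556 = 319.9444°C.
In Rankine: 319.9444 × 1.8 + 491.67 = 1067.57°R.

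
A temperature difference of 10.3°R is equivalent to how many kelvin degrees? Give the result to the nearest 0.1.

5.7 K

For a temperature interval the offset drops out; only the factor 5/9 applies.
10.3 × 5/9 = 5.7.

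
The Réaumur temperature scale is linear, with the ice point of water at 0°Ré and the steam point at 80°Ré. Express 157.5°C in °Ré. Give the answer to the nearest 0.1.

126.0°Ré

Linearly onto the Réaumur scale: 0 + (157.5000 / 100) × (80 - 0) = 126.0°Ré.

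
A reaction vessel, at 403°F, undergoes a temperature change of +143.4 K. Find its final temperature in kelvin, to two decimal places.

Initial temperature in Celsius: (403 - 32) × 5/9 = 206.1111°C.
The 143.4 K change is an interval; Kelvin and Celsius degrees are the same size, so ΔC = +143.4°C.
Final Celsius temperature: 206.1111 + 143.4000 = 349.5111°C.
In kelvin: 349.5111 + 273.15 = 622.66 K.

622.66 K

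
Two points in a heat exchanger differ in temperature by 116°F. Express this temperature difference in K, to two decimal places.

64.44 K

Only the scale ratio 5/9 matters for a change in temperature.
116 × 5/9 = 64.44.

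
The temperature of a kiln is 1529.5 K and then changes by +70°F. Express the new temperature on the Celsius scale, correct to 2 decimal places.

1295.24°C

Initial temperature in Celsius: 1529.5 - 273.15 = 1256.3500°C.
The 70°F change is an interval, so only the factor 5/9 applies: +70 × 5/9 = +38.8889°C.
Final Celsius temperature: 1256.3500 + 38.8889 = 1295.2389°C.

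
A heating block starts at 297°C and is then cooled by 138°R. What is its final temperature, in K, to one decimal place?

The 138°R change is an interval, so only the factor 5/9 applies: -138 × 5/9 = -76.6667°C.
Final Celsius temperature: 297.0000 - 76.6667 = 220.3333°C.
In kelvin: 220.3333 + 273.15 = 493.5 K.

493.5 K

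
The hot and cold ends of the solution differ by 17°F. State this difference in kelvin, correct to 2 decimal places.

9.44 K

Only the scale ratio 5/9 matters for a change in temperature.
17 × 5/9 = 9.44.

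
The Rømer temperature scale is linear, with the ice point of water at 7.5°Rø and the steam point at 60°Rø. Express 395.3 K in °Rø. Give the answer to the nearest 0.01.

First in Celsius: 395.3 - 273.15 = 122.1500°C.
Linearly onto the Rømer scale: 7.5 + (122.1500 / 100) × (60 - 7.5) = 71.63°Rø.

71.63°Rø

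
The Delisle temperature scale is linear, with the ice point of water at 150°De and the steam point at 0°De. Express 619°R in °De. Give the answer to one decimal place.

43.9°De

First in Celsius: (619 - 491.67) × 5/9 = 70.7389°C.
Linearly onto the Delisle scale: 150 + (70.7389 / 100) × (0 - 150) = 43.9°De.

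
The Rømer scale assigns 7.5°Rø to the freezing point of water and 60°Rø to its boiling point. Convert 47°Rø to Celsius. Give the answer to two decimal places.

75.24°C

Linear interpolation between the fixed points: C = (47 - 7.5) × 100 / (60 - 7.5) = 75.2381°C.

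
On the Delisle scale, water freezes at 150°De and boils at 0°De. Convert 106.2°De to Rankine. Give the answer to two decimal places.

Linear interpolation between the fixed points: C = (106.2 - 150) × 100 / (0 - 150) = 29.2000°C.
Then 29.2000 × 1.8 + 491.67 = 544.23°R.

544.23°R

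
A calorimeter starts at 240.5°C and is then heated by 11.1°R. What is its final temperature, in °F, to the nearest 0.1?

476.0°F

The 11.1°R change is an interval, so only the factor 5/9 applies: +11.1 × 5/9 = +6.1667°C.
Final Celsius temperature: 240.5000 + 6.1667 = 246.6667°C.
In Fahrenheit: 246.6667 × 1.8 + 32 = 476.0°F.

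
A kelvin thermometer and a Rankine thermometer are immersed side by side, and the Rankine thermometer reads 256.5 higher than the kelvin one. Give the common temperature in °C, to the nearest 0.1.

47.5°C

Let x be the kelvin reading; then the Rankine reading is 1.8·x.
(1.8·x) - x = 256.5  ⇒  (0.8)·x = 256.5  ⇒  x = 320.6250 K.
In Celsius: 320.625 - 273.15 = 47.5°C.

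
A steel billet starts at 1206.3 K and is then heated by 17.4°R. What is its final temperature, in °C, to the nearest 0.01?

Initial temperature in Celsius: 1206.3 - 273.15 = 933.1500°C.
The 17.4°R change is an interval, so only the factor 5/9 applies: +17.4 × 5/9 = +9.6667°C.
Final Celsius temperature: 933.1500 + 9.6667 = 942.8167°C.

942.82°C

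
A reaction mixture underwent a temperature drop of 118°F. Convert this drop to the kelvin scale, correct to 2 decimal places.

65.56 K

Only the scale ratio 5/9 matters for a change in temperature.
118 × 5/9 = 65.56.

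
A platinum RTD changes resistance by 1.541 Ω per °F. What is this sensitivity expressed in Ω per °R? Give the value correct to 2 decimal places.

The quantity depends on a temperature interval, so only the ratio of degree sizes applies; the offset between the scales is irrelevant.
A change of 1°R is a change of 1°F, so per °R the value is 1.541 × 1 = 1.54.

1.54 Ω per °R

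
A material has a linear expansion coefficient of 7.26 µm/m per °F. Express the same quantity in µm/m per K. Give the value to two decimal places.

Since only a temperature interval is involved, the additive offset between the scales drops out.
A change of 1 K is a change of 1.8°F, so per K the value is 7.26 × 1.8 = 13.07.

13.07 µm/m per K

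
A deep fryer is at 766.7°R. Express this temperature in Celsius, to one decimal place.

In Celsius: (766.7 - 491.67) × 5/9 = 152.7944°C.

152.8°C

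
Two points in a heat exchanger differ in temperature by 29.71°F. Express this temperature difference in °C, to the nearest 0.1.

16.5°C

Only the scale ratio 5/9 matters for a change in temperature.
29.71 × 5/9 = 16.5.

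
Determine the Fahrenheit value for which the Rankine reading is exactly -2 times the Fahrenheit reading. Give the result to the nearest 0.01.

Let F be the Fahrenheit reading. The Rankine reading is R = 1·F + 459.67.
Require R = -2·F: 1·F + 459.67 = -2·F.
(3)·F = -459.67  ⇒  F = -153.22.

-153.22°F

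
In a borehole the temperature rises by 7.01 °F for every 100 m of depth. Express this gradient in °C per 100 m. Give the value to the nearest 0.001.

Since only a temperature interval is involved, the additive offset between the scales drops out.
A change of 1°F is a change of 5/9°C, so 7.01 × 5/9 = 3.894.

3.894 °C/100 m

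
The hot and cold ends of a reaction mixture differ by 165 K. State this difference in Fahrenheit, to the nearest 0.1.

297.0°F

For a temperature interval the offset drops out; only the factor 1.8 applies.
165 × 1.8 = 297.0.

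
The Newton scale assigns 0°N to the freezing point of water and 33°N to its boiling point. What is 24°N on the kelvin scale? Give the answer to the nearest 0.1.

345.9 K

Linear interpolation between the fixed points: C = (24 - 0) × 100 / (33 - 0) = 72.7273°C.
Then 72.7273 + 273.15 = 345.9 K.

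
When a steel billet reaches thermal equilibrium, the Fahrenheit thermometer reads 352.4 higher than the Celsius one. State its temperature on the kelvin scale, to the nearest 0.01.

673.65 K

Let x be the Celsius reading; then the Fahrenheit reading is 1.8·x + 32.
(1.8·x + 32) - x = 352.4  ⇒  (0.8)·x = 320.4  ⇒  x = 400.5000°C.
In kelvin: 400.5000 + 273.15 = 673.65 K.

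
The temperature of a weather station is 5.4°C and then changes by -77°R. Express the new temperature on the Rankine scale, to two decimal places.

424.39°R

The 77°R change is an interval, so only the factor 5/9 applies: -77 × 5/9 = -42.7778°C.
Final Celsius temperature: 5.4000 - 42.7778 = -37.3778°C.
In Rankine: -37.3778 × 1.8 + 491.67 = 424.39°R.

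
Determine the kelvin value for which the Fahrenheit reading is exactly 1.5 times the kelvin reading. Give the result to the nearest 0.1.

Let K be the kelvin reading. The Fahrenheit reading is F = 1.8·K - 459.67.
Require F = 1.5·K: 1.8·K - 459.67 = 1.5·K.
(0.3)·K = 459.67  ⇒  K = 1532.2.

1532.2 K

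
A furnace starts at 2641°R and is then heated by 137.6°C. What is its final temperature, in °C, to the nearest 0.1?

1331.7°C

Initial temperature in Celsius: (2641 - 491.67) × 5/9 = 1194.0722°C.
Final Celsius temperature: 1194.0722 + 137.6000 = 1331.6722°C.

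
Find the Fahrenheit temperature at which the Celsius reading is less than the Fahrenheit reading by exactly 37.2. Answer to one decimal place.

43.7°F

Let F be the Fahrenheit reading. The Celsius reading is C = 5/9·F - 17.7778.
Require C - F = -37.2: (-4/9)·F - 17.7778 = -37.2.
F = (-37.2 + 17.7778) / (-4/9) = 43.7.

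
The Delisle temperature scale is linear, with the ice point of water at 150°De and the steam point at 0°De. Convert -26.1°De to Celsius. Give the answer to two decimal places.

Linear interpolation between the fixed points: C = (-26.1 - 150) × 100 / (0 - 150) = 117.4000°C.

117.40°C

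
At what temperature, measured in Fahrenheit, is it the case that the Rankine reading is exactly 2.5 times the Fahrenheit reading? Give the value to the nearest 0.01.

306.45°F

Let F be the Fahrenheit reading. The Rankine reading is R = 1·F + 459.67.
Require R = 2.5·F: 1·F + 459.67 = 2.5·F.
(-1.5)·F = -459.67  ⇒  F = 306.45.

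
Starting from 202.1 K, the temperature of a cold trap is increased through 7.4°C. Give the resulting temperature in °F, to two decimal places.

Initial temperature in Celsius: 202.1 - 273.15 = -71.0500°C.
Final Celsius temperature: -71.0500 + 7.4000 = -63.6500°C.
In Fahrenheit: -63.6500 × 1.8 + 32 = -82.57°F.

-82.57°F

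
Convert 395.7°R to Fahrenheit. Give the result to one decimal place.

In Celsius: (395.7 - 491.67) × 5/9 = -53.3167°C.
In Fahrenheit: -53.3167 × 1.8 + 32 = -64.0°F.

-64.0°F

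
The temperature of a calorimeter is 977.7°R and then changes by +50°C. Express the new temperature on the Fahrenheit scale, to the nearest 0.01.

608.03°F

Initial temperature in Celsius: (977.7 - 491.67) × 5/9 = 270.0167°C.
Final Celsius temperature: 270.0167 + 50.0000 = 320.0167°C.
In Fahrenheit: 320.0167 × 1.8 + 32 = 608.03°F.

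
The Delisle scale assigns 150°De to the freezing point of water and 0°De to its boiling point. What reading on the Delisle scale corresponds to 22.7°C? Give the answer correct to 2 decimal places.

Linearly onto the Delisle scale: 150 + (22.7000 / 100) × (0 - 150) = 115.95°De.

115.95°De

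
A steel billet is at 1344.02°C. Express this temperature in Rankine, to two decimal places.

2910.91°R

In Rankine: 1344.0200 × 1.8 + 491.67 = 2910.91°R.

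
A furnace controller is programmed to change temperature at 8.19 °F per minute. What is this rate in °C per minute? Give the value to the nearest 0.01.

4.55 °C/minute

Since only a temperature interval is involved, the additive offset between the scales drops out.
A change of 1°F is a change of 5/9°C, so 8.19 × 5/9 = 4.55.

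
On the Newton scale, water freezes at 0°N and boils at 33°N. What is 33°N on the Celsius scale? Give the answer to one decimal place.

100.0°C

Linear interpolation between the fixed points: C = (33 - 0) × 100 / (33 - 0) = 100.0000°C.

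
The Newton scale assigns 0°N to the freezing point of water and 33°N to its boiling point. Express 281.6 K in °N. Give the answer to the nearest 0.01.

2.79°N

First in Celsius: 281.6 - 273.15 = 8.4500°C.
Linearly onto the Newton scale: 0 + (8.4500 / 100) × (33 - 0) = 2.79°N.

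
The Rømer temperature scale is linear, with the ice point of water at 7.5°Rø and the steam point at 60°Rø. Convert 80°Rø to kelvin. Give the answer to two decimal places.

411.25 K

Linear interpolation between the fixed points: C = (80 - 7.5) × 100 / (60 - 7.5) = 138.0952°C.
Then 138.0952 + 273.15 = 411.25 K.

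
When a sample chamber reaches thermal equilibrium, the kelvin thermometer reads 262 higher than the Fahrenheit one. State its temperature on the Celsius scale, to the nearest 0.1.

Let x be the Fahrenheit reading; then the kelvin reading is 5/9·x + 255.372.
(5/9·x + 255.372) - x = 262  ⇒  (-4/9)·x = 6.62778  ⇒  x = -14.9125°F.
In Celsius: (-14.9125 - 32) × 5/9 = -26.1°C.

-26.1°C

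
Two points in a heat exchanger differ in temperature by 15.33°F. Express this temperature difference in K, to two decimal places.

8.52 K

For a temperature interval the offset drops out; only the factor 5/9 applies.
15.33 × 5/9 = 8.52.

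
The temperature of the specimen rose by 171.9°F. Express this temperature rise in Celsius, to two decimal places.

95.50°C

An interval of 1°F corresponds to 5/9°C.
171.9 × 5/9 = 95.50.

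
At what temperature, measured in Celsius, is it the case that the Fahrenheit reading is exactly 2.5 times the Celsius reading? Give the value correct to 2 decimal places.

Let C be the Celsius reading. The Fahrenheit reading is F = 1.8·C + 32.
Require F = 2.5·C: 1.8·C + 32 = 2.5·C.
(-0.7)·C = -32  ⇒  C = 45.71.

45.71°C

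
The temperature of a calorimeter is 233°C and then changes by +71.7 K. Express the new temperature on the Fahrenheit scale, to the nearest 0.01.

The 71.7 K change is an interval; Kelvin and Celsius degrees are the same size, so ΔC = +71.7°C.
Final Celsius temperature: 233.0000 + 71.7000 = 304.7000°C.
In Fahrenheit: 304.7000 × 1.8 + 32 = 580.46°F.

580.46°F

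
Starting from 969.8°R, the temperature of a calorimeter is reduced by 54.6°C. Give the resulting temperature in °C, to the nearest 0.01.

211.03°C

Initial temperature in Celsius: (969.8 - 491.67) × 5/9 = 265.6278°C.
Final Celsius temperature: 265.6278 - 54.6000 = 211.0278°C.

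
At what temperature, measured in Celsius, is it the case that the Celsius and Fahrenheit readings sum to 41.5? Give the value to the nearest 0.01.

Let C be the Celsius reading. The Fahrenheit reading is F = 1.8·C + 32.
Require C + F = 41.5: (2.8)·C + 32 = 41.5.
C = (41.5 - 32) / (2.8) = 3.39.

3.39°C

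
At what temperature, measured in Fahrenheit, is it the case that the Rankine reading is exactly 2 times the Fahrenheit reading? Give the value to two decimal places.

Let F be the Fahrenheit reading. The Rankine reading is R = 1·F + 459.67.
Require R = 2·F: 1·F + 459.67 = 2·F.
(-1)·F = -459.67  ⇒  F = 459.67.

459.67°F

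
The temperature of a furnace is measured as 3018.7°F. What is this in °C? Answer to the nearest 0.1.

1659.3°C

In Celsius: (3018.7 - 32) × 5/9 = 1659.2778°C.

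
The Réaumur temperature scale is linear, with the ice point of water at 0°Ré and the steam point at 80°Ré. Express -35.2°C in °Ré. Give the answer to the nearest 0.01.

Linearly onto the Réaumur scale: 0 + (-35.2000 / 100) × (80 - 0) = -28.16°Ré.

-28.16°Ré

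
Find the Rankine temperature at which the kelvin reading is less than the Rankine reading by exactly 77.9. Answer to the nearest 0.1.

Let R be the Rankine reading. The kelvin reading is K = 5/9·R.
Require K - R = -77.9: (-4/9)·R = -77.9.
R = (-77.9) / (-4/9) = 175.3.

175.3°R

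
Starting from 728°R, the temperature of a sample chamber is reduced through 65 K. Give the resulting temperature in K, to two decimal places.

339.44 K

Initial temperature in Celsius: (728 - 491.67) × 5/9 = 131.2944°C.
The 65 K change is an interval; Kelvin and Celsius degrees are the same size, so ΔC = -65°C.
Final Celsius temperature: 131.2944 - 65.0000 = 66.2944°C.
In kelvin: 66.2944 + 273.15 = 339.44 K.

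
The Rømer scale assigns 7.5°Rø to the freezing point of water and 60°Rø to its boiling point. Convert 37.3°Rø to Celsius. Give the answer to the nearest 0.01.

56.76°C

Linear interpolation between the fixed points: C = (37.3 - 7.5) × 100 / (60 - 7.5) = 56.7619°C.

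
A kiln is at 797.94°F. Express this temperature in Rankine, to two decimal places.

In Celsius: (797.94 - 32) × 5/9 = 425.5222°C.
In Rankine: 425.5222 × 1.8 + 491.67 = 1257.61°R.

1257.61°R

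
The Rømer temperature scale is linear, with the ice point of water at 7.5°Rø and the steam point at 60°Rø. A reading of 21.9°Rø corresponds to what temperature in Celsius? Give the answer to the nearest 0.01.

Linear interpolation between the fixed points: C = (21.9 - 7.5) × 100 / (60 - 7.5) = 27.4286°C.

27.43°C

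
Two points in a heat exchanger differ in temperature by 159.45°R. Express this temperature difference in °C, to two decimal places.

For a temperature interval the offset drops out; only the factor 5/9 applies.
159.45 × 5/9 = 88.58.

88.58°C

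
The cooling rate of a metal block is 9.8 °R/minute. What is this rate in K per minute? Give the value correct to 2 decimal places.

5.44 K/minute

The quantity depends on a temperature interval, so only the ratio of degree sizes applies; the offset between the scales is irrelevant.
A change of 1°R is a change of 5/9 K, so 9.8 × 5/9 = 5.44.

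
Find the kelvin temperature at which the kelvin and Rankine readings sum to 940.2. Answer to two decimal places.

Let K be the kelvin reading. The Rankine reading is R = 1.8·K.
Require K + R = 940.2: (2.8)·K = 940.2.
K = (940.2) / (2.8) = 335.79.

335.79 K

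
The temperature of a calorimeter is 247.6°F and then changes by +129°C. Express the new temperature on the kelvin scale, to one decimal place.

Initial temperature in Celsius: (247.6 - 32) × 5/9 = 119.7778°C.
Final Celsius temperature: 119.7778 + 129.0000 = 248.7778°C.
In kelvin: 248.7778 + 273.15 = 521.9 K.

521.9 K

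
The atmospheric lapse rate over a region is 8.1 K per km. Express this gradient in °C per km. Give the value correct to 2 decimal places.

8.10 °C/km

Since only a temperature interval is involved, the additive offset between the scales drops out.
A change of 1 K is a change of 1°C, so 8.1 × 1 = 8.10.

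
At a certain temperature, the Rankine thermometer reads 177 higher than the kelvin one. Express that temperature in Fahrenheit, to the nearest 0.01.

Let x be the kelvin reading; then the Rankine reading is 1.8·x.
(1.8·x) - x = 177  ⇒  (0.8)·x = 177  ⇒  x = 221.2500 K.
In Celsius: 221.25 - 273.15 = -51.9000°C.
In Fahrenheit: -51.9000 × 1.8 + 32 = -61.42°F.

-61.42°F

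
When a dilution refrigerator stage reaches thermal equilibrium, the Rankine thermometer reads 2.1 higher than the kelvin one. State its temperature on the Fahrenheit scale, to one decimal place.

Let x be the kelvin reading; then the Rankine reading is 1.8·x.
(1.8·x) - x = 2.1  ⇒  (0.8)·x = 2.1  ⇒  x = 2.6250 K.
In Celsius: 2.625 - 273.15 = -270.5250°C.
In Fahrenheit: -270.5250 × 1.8 + 32 = -454.9°F.

-454.9°F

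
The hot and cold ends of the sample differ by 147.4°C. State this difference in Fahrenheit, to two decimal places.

265.32°F

Only the scale ratio 1.8 matters for a change in temperature.
147.4 × 1.8 = 265.32.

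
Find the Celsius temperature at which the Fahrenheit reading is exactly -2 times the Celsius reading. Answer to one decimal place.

Let C be the Celsius reading. The Fahrenheit reading is F = 1.8·C + 32.
Require F = -2·C: 1.8·C + 32 = -2·C.
(3.8)·C = -32  ⇒  C = -8.4.

-8.4°C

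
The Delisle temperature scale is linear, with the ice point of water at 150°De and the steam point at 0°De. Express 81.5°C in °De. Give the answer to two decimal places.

Linearly onto the Delisle scale: 150 + (81.5000 / 100) × (0 - 150) = 27.75°De.

27.75°De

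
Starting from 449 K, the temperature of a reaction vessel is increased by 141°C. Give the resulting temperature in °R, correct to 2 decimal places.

Initial temperature in Celsius: 449 - 273.15 = 175.8500°C.
Final Celsius temperature: 175.8500 + 141.0000 = 316.8500°C.
In Rankine: 316.8500 × 1.8 + 491.67 = 1062.00°R.

1062.00°R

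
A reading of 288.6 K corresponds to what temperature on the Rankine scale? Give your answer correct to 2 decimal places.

In Celsius: 288.6 - 273.15 = 15.4500°C.
In Rankine: 15.4500 × 1.8 + 491.67 = 519.48°R.

519.48°R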